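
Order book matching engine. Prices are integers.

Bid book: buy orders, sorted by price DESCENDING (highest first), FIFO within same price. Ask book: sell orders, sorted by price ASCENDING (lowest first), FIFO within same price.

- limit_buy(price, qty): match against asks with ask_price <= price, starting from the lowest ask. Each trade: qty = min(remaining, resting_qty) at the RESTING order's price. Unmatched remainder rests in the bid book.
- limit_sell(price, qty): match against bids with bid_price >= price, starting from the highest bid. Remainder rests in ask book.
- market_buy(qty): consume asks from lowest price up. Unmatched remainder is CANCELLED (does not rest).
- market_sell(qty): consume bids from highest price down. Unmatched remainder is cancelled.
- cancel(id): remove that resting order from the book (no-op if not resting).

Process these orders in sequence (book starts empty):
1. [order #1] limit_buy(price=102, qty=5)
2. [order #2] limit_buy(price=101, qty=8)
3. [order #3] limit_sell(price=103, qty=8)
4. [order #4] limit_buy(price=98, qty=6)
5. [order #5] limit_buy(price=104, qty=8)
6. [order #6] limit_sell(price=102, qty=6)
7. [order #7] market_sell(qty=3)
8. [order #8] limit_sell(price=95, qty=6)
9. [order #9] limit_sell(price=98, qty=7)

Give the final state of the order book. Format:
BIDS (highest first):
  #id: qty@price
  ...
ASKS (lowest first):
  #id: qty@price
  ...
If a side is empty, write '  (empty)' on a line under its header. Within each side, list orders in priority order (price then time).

Answer: BIDS (highest first):
  (empty)
ASKS (lowest first):
  #9: 2@98
  #6: 1@102

Derivation:
After op 1 [order #1] limit_buy(price=102, qty=5): fills=none; bids=[#1:5@102] asks=[-]
After op 2 [order #2] limit_buy(price=101, qty=8): fills=none; bids=[#1:5@102 #2:8@101] asks=[-]
After op 3 [order #3] limit_sell(price=103, qty=8): fills=none; bids=[#1:5@102 #2:8@101] asks=[#3:8@103]
After op 4 [order #4] limit_buy(price=98, qty=6): fills=none; bids=[#1:5@102 #2:8@101 #4:6@98] asks=[#3:8@103]
After op 5 [order #5] limit_buy(price=104, qty=8): fills=#5x#3:8@103; bids=[#1:5@102 #2:8@101 #4:6@98] asks=[-]
After op 6 [order #6] limit_sell(price=102, qty=6): fills=#1x#6:5@102; bids=[#2:8@101 #4:6@98] asks=[#6:1@102]
After op 7 [order #7] market_sell(qty=3): fills=#2x#7:3@101; bids=[#2:5@101 #4:6@98] asks=[#6:1@102]
After op 8 [order #8] limit_sell(price=95, qty=6): fills=#2x#8:5@101 #4x#8:1@98; bids=[#4:5@98] asks=[#6:1@102]
After op 9 [order #9] limit_sell(price=98, qty=7): fills=#4x#9:5@98; bids=[-] asks=[#9:2@98 #6:1@102]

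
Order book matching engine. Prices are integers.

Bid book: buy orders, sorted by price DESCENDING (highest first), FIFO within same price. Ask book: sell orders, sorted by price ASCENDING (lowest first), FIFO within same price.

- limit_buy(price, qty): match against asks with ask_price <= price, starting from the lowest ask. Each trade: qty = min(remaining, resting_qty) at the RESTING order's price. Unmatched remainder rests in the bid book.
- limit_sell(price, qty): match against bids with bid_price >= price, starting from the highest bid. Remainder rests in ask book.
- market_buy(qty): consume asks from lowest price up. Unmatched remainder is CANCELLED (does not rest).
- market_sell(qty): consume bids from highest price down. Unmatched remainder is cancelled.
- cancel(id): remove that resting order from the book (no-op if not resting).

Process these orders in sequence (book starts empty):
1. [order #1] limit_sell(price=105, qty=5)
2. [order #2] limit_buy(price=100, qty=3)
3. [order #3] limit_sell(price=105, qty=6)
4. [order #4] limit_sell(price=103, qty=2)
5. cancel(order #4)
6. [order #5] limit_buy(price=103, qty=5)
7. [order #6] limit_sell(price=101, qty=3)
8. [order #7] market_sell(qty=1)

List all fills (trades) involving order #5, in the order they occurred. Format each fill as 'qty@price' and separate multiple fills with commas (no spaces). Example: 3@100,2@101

Answer: 3@103,1@103

Derivation:
After op 1 [order #1] limit_sell(price=105, qty=5): fills=none; bids=[-] asks=[#1:5@105]
After op 2 [order #2] limit_buy(price=100, qty=3): fills=none; bids=[#2:3@100] asks=[#1:5@105]
After op 3 [order #3] limit_sell(price=105, qty=6): fills=none; bids=[#2:3@100] asks=[#1:5@105 #3:6@105]
After op 4 [order #4] limit_sell(price=103, qty=2): fills=none; bids=[#2:3@100] asks=[#4:2@103 #1:5@105 #3:6@105]
After op 5 cancel(order #4): fills=none; bids=[#2:3@100] asks=[#1:5@105 #3:6@105]
After op 6 [order #5] limit_buy(price=103, qty=5): fills=none; bids=[#5:5@103 #2:3@100] asks=[#1:5@105 #3:6@105]
After op 7 [order #6] limit_sell(price=101, qty=3): fills=#5x#6:3@103; bids=[#5:2@103 #2:3@100] asks=[#1:5@105 #3:6@105]
After op 8 [order #7] market_sell(qty=1): fills=#5x#7:1@103; bids=[#5:1@103 #2:3@100] asks=[#1:5@105 #3:6@105]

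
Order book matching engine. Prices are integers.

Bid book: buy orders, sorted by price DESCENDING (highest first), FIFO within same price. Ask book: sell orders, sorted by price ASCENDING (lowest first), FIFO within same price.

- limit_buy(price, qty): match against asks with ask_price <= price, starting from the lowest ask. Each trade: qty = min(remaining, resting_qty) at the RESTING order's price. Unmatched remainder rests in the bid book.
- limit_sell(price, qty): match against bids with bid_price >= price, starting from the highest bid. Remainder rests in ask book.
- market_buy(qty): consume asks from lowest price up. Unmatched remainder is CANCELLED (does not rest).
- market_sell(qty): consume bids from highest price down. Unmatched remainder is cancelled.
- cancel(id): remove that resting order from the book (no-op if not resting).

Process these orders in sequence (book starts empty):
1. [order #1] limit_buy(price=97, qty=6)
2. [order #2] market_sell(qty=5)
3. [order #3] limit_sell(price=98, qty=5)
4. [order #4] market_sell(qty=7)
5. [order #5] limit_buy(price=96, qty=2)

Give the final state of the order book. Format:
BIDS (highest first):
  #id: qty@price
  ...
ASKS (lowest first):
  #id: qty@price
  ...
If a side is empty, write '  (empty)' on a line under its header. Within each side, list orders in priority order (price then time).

Answer: BIDS (highest first):
  #5: 2@96
ASKS (lowest first):
  #3: 5@98

Derivation:
After op 1 [order #1] limit_buy(price=97, qty=6): fills=none; bids=[#1:6@97] asks=[-]
After op 2 [order #2] market_sell(qty=5): fills=#1x#2:5@97; bids=[#1:1@97] asks=[-]
After op 3 [order #3] limit_sell(price=98, qty=5): fills=none; bids=[#1:1@97] asks=[#3:5@98]
After op 4 [order #4] market_sell(qty=7): fills=#1x#4:1@97; bids=[-] asks=[#3:5@98]
After op 5 [order #5] limit_buy(price=96, qty=2): fills=none; bids=[#5:2@96] asks=[#3:5@98]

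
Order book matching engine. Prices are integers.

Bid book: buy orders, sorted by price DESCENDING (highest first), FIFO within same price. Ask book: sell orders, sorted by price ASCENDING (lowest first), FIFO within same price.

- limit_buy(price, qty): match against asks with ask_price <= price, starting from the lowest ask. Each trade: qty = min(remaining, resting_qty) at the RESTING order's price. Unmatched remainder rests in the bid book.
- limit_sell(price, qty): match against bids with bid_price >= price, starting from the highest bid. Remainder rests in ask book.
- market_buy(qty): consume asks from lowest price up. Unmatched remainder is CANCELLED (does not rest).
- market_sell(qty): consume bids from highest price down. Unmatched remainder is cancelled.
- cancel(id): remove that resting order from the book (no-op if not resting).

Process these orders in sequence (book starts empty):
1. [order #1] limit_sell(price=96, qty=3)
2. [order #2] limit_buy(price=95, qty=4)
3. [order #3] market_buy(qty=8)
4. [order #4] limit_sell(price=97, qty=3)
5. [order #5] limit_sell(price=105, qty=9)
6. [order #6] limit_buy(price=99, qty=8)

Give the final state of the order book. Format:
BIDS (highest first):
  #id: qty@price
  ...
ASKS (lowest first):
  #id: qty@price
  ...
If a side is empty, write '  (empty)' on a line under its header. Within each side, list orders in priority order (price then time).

Answer: BIDS (highest first):
  #6: 5@99
  #2: 4@95
ASKS (lowest first):
  #5: 9@105

Derivation:
After op 1 [order #1] limit_sell(price=96, qty=3): fills=none; bids=[-] asks=[#1:3@96]
After op 2 [order #2] limit_buy(price=95, qty=4): fills=none; bids=[#2:4@95] asks=[#1:3@96]
After op 3 [order #3] market_buy(qty=8): fills=#3x#1:3@96; bids=[#2:4@95] asks=[-]
After op 4 [order #4] limit_sell(price=97, qty=3): fills=none; bids=[#2:4@95] asks=[#4:3@97]
After op 5 [order #5] limit_sell(price=105, qty=9): fills=none; bids=[#2:4@95] asks=[#4:3@97 #5:9@105]
After op 6 [order #6] limit_buy(price=99, qty=8): fills=#6x#4:3@97; bids=[#6:5@99 #2:4@95] asks=[#5:9@105]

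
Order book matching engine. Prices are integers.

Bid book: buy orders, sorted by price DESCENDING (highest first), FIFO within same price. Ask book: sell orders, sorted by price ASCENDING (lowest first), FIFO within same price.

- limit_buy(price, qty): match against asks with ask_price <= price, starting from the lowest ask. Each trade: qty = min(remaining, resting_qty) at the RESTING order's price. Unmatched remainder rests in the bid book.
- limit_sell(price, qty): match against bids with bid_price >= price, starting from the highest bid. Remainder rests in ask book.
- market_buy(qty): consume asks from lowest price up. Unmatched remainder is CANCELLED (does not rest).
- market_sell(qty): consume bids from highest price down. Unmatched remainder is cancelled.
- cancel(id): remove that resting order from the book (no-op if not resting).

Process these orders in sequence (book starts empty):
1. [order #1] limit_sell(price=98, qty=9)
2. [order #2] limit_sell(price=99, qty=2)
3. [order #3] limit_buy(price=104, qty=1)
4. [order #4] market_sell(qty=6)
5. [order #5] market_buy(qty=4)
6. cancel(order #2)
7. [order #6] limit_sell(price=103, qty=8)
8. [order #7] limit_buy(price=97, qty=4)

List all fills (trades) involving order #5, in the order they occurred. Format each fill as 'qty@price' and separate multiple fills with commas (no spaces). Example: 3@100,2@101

After op 1 [order #1] limit_sell(price=98, qty=9): fills=none; bids=[-] asks=[#1:9@98]
After op 2 [order #2] limit_sell(price=99, qty=2): fills=none; bids=[-] asks=[#1:9@98 #2:2@99]
After op 3 [order #3] limit_buy(price=104, qty=1): fills=#3x#1:1@98; bids=[-] asks=[#1:8@98 #2:2@99]
After op 4 [order #4] market_sell(qty=6): fills=none; bids=[-] asks=[#1:8@98 #2:2@99]
After op 5 [order #5] market_buy(qty=4): fills=#5x#1:4@98; bids=[-] asks=[#1:4@98 #2:2@99]
After op 6 cancel(order #2): fills=none; bids=[-] asks=[#1:4@98]
After op 7 [order #6] limit_sell(price=103, qty=8): fills=none; bids=[-] asks=[#1:4@98 #6:8@103]
After op 8 [order #7] limit_buy(price=97, qty=4): fills=none; bids=[#7:4@97] asks=[#1:4@98 #6:8@103]

Answer: 4@98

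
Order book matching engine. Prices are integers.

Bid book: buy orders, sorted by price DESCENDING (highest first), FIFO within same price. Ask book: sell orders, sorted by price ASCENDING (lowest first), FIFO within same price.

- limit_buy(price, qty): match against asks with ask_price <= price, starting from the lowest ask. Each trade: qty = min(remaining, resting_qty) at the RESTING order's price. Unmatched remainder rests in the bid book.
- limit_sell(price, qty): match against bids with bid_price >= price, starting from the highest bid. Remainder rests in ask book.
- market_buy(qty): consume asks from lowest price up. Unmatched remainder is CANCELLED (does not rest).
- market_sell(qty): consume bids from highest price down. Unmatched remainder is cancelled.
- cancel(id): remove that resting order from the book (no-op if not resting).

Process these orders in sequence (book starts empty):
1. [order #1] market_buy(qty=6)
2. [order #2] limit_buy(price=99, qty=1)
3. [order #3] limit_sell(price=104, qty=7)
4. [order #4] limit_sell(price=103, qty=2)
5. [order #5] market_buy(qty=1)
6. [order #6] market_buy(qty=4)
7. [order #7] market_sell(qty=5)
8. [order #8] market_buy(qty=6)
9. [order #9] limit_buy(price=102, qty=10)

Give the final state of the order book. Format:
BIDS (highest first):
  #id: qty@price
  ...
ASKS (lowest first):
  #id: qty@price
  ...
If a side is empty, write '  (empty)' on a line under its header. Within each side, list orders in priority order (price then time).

After op 1 [order #1] market_buy(qty=6): fills=none; bids=[-] asks=[-]
After op 2 [order #2] limit_buy(price=99, qty=1): fills=none; bids=[#2:1@99] asks=[-]
After op 3 [order #3] limit_sell(price=104, qty=7): fills=none; bids=[#2:1@99] asks=[#3:7@104]
After op 4 [order #4] limit_sell(price=103, qty=2): fills=none; bids=[#2:1@99] asks=[#4:2@103 #3:7@104]
After op 5 [order #5] market_buy(qty=1): fills=#5x#4:1@103; bids=[#2:1@99] asks=[#4:1@103 #3:7@104]
After op 6 [order #6] market_buy(qty=4): fills=#6x#4:1@103 #6x#3:3@104; bids=[#2:1@99] asks=[#3:4@104]
After op 7 [order #7] market_sell(qty=5): fills=#2x#7:1@99; bids=[-] asks=[#3:4@104]
After op 8 [order #8] market_buy(qty=6): fills=#8x#3:4@104; bids=[-] asks=[-]
After op 9 [order #9] limit_buy(price=102, qty=10): fills=none; bids=[#9:10@102] asks=[-]

Answer: BIDS (highest first):
  #9: 10@102
ASKS (lowest first):
  (empty)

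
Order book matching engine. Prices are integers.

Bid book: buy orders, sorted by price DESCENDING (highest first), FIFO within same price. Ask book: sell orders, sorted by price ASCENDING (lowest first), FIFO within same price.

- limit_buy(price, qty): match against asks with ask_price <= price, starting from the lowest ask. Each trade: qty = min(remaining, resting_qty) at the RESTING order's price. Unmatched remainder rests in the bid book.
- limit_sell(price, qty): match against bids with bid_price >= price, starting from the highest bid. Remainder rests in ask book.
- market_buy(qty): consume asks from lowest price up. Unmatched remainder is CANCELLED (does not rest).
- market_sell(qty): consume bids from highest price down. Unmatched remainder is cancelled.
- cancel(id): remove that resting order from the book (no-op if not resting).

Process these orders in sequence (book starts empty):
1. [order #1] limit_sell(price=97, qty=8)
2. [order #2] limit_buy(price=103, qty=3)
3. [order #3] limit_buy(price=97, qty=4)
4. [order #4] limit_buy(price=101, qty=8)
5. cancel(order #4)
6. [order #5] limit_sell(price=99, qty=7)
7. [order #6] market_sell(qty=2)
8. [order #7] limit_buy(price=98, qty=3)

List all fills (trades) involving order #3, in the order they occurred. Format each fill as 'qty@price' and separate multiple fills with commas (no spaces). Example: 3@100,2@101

Answer: 4@97

Derivation:
After op 1 [order #1] limit_sell(price=97, qty=8): fills=none; bids=[-] asks=[#1:8@97]
After op 2 [order #2] limit_buy(price=103, qty=3): fills=#2x#1:3@97; bids=[-] asks=[#1:5@97]
After op 3 [order #3] limit_buy(price=97, qty=4): fills=#3x#1:4@97; bids=[-] asks=[#1:1@97]
After op 4 [order #4] limit_buy(price=101, qty=8): fills=#4x#1:1@97; bids=[#4:7@101] asks=[-]
After op 5 cancel(order #4): fills=none; bids=[-] asks=[-]
After op 6 [order #5] limit_sell(price=99, qty=7): fills=none; bids=[-] asks=[#5:7@99]
After op 7 [order #6] market_sell(qty=2): fills=none; bids=[-] asks=[#5:7@99]
After op 8 [order #7] limit_buy(price=98, qty=3): fills=none; bids=[#7:3@98] asks=[#5:7@99]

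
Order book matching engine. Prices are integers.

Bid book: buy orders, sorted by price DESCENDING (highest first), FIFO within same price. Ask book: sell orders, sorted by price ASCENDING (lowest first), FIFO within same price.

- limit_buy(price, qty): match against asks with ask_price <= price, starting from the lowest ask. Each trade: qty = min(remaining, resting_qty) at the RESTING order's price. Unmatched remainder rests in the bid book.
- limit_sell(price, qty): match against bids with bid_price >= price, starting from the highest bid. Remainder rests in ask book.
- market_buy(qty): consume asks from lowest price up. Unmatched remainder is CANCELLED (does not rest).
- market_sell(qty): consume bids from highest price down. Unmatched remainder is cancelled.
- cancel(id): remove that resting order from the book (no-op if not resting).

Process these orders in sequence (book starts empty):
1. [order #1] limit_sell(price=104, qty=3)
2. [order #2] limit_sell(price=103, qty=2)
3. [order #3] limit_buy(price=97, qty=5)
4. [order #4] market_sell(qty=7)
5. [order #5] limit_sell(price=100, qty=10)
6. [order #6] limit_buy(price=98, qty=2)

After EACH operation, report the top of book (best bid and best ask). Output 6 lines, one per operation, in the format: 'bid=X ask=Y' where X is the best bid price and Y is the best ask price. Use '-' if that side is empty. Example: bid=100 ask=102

After op 1 [order #1] limit_sell(price=104, qty=3): fills=none; bids=[-] asks=[#1:3@104]
After op 2 [order #2] limit_sell(price=103, qty=2): fills=none; bids=[-] asks=[#2:2@103 #1:3@104]
After op 3 [order #3] limit_buy(price=97, qty=5): fills=none; bids=[#3:5@97] asks=[#2:2@103 #1:3@104]
After op 4 [order #4] market_sell(qty=7): fills=#3x#4:5@97; bids=[-] asks=[#2:2@103 #1:3@104]
After op 5 [order #5] limit_sell(price=100, qty=10): fills=none; bids=[-] asks=[#5:10@100 #2:2@103 #1:3@104]
After op 6 [order #6] limit_buy(price=98, qty=2): fills=none; bids=[#6:2@98] asks=[#5:10@100 #2:2@103 #1:3@104]

Answer: bid=- ask=104
bid=- ask=103
bid=97 ask=103
bid=- ask=103
bid=- ask=100
bid=98 ask=100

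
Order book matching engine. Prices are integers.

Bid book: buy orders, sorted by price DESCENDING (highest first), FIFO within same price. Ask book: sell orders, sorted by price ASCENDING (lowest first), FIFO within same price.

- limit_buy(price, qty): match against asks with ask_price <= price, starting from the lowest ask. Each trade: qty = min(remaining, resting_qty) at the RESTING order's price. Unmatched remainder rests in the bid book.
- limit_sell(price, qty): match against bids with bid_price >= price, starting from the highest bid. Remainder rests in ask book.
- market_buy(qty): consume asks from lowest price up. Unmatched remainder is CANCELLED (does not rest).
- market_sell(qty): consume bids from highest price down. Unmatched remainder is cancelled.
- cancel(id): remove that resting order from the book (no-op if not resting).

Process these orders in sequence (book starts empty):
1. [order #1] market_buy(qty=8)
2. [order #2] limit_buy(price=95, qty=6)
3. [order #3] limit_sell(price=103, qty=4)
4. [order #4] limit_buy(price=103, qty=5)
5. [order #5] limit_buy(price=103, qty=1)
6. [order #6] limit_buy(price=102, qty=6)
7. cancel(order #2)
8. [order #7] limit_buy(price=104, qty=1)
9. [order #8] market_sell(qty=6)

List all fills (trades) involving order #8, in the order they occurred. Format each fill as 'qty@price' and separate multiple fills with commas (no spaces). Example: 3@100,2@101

Answer: 1@104,1@103,1@103,3@102

Derivation:
After op 1 [order #1] market_buy(qty=8): fills=none; bids=[-] asks=[-]
After op 2 [order #2] limit_buy(price=95, qty=6): fills=none; bids=[#2:6@95] asks=[-]
After op 3 [order #3] limit_sell(price=103, qty=4): fills=none; bids=[#2:6@95] asks=[#3:4@103]
After op 4 [order #4] limit_buy(price=103, qty=5): fills=#4x#3:4@103; bids=[#4:1@103 #2:6@95] asks=[-]
After op 5 [order #5] limit_buy(price=103, qty=1): fills=none; bids=[#4:1@103 #5:1@103 #2:6@95] asks=[-]
After op 6 [order #6] limit_buy(price=102, qty=6): fills=none; bids=[#4:1@103 #5:1@103 #6:6@102 #2:6@95] asks=[-]
After op 7 cancel(order #2): fills=none; bids=[#4:1@103 #5:1@103 #6:6@102] asks=[-]
After op 8 [order #7] limit_buy(price=104, qty=1): fills=none; bids=[#7:1@104 #4:1@103 #5:1@103 #6:6@102] asks=[-]
After op 9 [order #8] market_sell(qty=6): fills=#7x#8:1@104 #4x#8:1@103 #5x#8:1@103 #6x#8:3@102; bids=[#6:3@102] asks=[-]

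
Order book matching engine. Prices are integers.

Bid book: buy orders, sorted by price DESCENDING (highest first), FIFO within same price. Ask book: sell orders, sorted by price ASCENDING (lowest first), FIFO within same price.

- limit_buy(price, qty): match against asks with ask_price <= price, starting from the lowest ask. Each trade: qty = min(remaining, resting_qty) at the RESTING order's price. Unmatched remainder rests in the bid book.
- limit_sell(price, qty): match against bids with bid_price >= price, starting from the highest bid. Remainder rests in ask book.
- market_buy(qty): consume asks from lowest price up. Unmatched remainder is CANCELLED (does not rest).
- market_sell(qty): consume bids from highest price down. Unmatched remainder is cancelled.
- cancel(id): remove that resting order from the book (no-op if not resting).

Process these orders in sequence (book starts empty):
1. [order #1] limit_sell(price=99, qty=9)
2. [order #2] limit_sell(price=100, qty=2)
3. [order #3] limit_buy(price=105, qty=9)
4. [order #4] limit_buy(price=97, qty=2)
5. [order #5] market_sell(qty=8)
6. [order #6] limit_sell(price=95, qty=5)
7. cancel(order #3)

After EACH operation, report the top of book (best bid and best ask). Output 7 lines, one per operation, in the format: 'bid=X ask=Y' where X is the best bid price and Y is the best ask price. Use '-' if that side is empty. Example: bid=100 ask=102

After op 1 [order #1] limit_sell(price=99, qty=9): fills=none; bids=[-] asks=[#1:9@99]
After op 2 [order #2] limit_sell(price=100, qty=2): fills=none; bids=[-] asks=[#1:9@99 #2:2@100]
After op 3 [order #3] limit_buy(price=105, qty=9): fills=#3x#1:9@99; bids=[-] asks=[#2:2@100]
After op 4 [order #4] limit_buy(price=97, qty=2): fills=none; bids=[#4:2@97] asks=[#2:2@100]
After op 5 [order #5] market_sell(qty=8): fills=#4x#5:2@97; bids=[-] asks=[#2:2@100]
After op 6 [order #6] limit_sell(price=95, qty=5): fills=none; bids=[-] asks=[#6:5@95 #2:2@100]
After op 7 cancel(order #3): fills=none; bids=[-] asks=[#6:5@95 #2:2@100]

Answer: bid=- ask=99
bid=- ask=99
bid=- ask=100
bid=97 ask=100
bid=- ask=100
bid=- ask=95
bid=- ask=95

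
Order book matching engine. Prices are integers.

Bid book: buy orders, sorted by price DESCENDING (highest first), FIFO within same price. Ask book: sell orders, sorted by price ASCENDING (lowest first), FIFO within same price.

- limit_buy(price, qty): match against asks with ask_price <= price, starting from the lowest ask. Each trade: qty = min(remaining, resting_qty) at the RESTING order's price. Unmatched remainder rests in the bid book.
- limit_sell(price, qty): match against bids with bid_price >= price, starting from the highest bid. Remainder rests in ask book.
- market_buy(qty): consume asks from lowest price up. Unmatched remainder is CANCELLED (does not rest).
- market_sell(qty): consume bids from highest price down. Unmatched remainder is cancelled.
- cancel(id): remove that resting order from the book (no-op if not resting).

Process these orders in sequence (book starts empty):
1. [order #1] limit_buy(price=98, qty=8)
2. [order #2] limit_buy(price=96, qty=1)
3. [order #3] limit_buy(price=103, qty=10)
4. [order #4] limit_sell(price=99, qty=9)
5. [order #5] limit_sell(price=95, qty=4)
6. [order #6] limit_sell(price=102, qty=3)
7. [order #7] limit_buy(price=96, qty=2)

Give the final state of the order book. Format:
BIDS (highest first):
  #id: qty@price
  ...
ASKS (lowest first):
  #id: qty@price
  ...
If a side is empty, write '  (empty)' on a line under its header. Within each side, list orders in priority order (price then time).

After op 1 [order #1] limit_buy(price=98, qty=8): fills=none; bids=[#1:8@98] asks=[-]
After op 2 [order #2] limit_buy(price=96, qty=1): fills=none; bids=[#1:8@98 #2:1@96] asks=[-]
After op 3 [order #3] limit_buy(price=103, qty=10): fills=none; bids=[#3:10@103 #1:8@98 #2:1@96] asks=[-]
After op 4 [order #4] limit_sell(price=99, qty=9): fills=#3x#4:9@103; bids=[#3:1@103 #1:8@98 #2:1@96] asks=[-]
After op 5 [order #5] limit_sell(price=95, qty=4): fills=#3x#5:1@103 #1x#5:3@98; bids=[#1:5@98 #2:1@96] asks=[-]
After op 6 [order #6] limit_sell(price=102, qty=3): fills=none; bids=[#1:5@98 #2:1@96] asks=[#6:3@102]
After op 7 [order #7] limit_buy(price=96, qty=2): fills=none; bids=[#1:5@98 #2:1@96 #7:2@96] asks=[#6:3@102]

Answer: BIDS (highest first):
  #1: 5@98
  #2: 1@96
  #7: 2@96
ASKS (lowest first):
  #6: 3@102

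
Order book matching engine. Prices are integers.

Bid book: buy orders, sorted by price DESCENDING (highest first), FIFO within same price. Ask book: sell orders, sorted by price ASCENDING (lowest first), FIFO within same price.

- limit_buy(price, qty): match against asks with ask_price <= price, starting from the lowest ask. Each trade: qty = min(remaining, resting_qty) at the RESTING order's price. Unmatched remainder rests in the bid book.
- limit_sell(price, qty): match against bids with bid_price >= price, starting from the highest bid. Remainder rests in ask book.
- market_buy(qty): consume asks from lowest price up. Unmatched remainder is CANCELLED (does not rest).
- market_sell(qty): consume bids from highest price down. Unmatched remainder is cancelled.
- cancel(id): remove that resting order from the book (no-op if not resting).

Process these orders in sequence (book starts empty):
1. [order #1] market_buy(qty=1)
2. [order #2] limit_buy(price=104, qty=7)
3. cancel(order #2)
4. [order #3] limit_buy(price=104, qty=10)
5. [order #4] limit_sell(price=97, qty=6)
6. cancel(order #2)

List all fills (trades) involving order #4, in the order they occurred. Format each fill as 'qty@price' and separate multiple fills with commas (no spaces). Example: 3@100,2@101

After op 1 [order #1] market_buy(qty=1): fills=none; bids=[-] asks=[-]
After op 2 [order #2] limit_buy(price=104, qty=7): fills=none; bids=[#2:7@104] asks=[-]
After op 3 cancel(order #2): fills=none; bids=[-] asks=[-]
After op 4 [order #3] limit_buy(price=104, qty=10): fills=none; bids=[#3:10@104] asks=[-]
After op 5 [order #4] limit_sell(price=97, qty=6): fills=#3x#4:6@104; bids=[#3:4@104] asks=[-]
After op 6 cancel(order #2): fills=none; bids=[#3:4@104] asks=[-]

Answer: 6@104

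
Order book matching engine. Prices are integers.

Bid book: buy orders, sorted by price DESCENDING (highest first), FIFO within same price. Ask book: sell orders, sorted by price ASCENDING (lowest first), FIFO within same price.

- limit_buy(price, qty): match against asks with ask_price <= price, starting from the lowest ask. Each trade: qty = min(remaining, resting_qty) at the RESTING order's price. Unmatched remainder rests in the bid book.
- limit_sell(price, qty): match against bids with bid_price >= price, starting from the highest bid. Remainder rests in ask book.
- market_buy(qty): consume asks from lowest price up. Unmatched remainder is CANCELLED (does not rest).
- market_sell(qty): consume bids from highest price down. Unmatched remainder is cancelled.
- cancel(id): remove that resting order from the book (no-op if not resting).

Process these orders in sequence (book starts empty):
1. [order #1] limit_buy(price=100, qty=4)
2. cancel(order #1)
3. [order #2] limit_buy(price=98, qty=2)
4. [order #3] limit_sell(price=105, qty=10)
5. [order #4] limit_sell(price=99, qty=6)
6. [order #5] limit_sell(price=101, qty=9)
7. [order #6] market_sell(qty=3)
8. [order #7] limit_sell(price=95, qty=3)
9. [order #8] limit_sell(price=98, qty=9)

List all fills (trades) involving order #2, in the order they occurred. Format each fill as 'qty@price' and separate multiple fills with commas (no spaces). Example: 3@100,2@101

Answer: 2@98

Derivation:
After op 1 [order #1] limit_buy(price=100, qty=4): fills=none; bids=[#1:4@100] asks=[-]
After op 2 cancel(order #1): fills=none; bids=[-] asks=[-]
After op 3 [order #2] limit_buy(price=98, qty=2): fills=none; bids=[#2:2@98] asks=[-]
After op 4 [order #3] limit_sell(price=105, qty=10): fills=none; bids=[#2:2@98] asks=[#3:10@105]
After op 5 [order #4] limit_sell(price=99, qty=6): fills=none; bids=[#2:2@98] asks=[#4:6@99 #3:10@105]
After op 6 [order #5] limit_sell(price=101, qty=9): fills=none; bids=[#2:2@98] asks=[#4:6@99 #5:9@101 #3:10@105]
After op 7 [order #6] market_sell(qty=3): fills=#2x#6:2@98; bids=[-] asks=[#4:6@99 #5:9@101 #3:10@105]
After op 8 [order #7] limit_sell(price=95, qty=3): fills=none; bids=[-] asks=[#7:3@95 #4:6@99 #5:9@101 #3:10@105]
After op 9 [order #8] limit_sell(price=98, qty=9): fills=none; bids=[-] asks=[#7:3@95 #8:9@98 #4:6@99 #5:9@101 #3:10@105]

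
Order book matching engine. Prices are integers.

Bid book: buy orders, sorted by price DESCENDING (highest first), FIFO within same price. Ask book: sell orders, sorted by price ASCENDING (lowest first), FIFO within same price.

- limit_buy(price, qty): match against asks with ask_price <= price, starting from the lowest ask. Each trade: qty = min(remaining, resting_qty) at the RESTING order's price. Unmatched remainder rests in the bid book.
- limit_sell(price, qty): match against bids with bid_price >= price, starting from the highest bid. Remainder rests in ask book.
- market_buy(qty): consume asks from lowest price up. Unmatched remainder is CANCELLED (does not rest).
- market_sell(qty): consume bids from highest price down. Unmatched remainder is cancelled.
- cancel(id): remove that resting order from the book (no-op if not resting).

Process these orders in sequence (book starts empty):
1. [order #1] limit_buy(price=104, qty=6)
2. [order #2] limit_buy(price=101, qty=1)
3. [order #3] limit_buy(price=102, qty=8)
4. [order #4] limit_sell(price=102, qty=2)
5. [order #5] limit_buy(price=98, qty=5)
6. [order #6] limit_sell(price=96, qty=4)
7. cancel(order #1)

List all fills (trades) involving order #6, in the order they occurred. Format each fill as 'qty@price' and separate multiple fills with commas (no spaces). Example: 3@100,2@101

Answer: 4@104

Derivation:
After op 1 [order #1] limit_buy(price=104, qty=6): fills=none; bids=[#1:6@104] asks=[-]
After op 2 [order #2] limit_buy(price=101, qty=1): fills=none; bids=[#1:6@104 #2:1@101] asks=[-]
After op 3 [order #3] limit_buy(price=102, qty=8): fills=none; bids=[#1:6@104 #3:8@102 #2:1@101] asks=[-]
After op 4 [order #4] limit_sell(price=102, qty=2): fills=#1x#4:2@104; bids=[#1:4@104 #3:8@102 #2:1@101] asks=[-]
After op 5 [order #5] limit_buy(price=98, qty=5): fills=none; bids=[#1:4@104 #3:8@102 #2:1@101 #5:5@98] asks=[-]
After op 6 [order #6] limit_sell(price=96, qty=4): fills=#1x#6:4@104; bids=[#3:8@102 #2:1@101 #5:5@98] asks=[-]
After op 7 cancel(order #1): fills=none; bids=[#3:8@102 #2:1@101 #5:5@98] asks=[-]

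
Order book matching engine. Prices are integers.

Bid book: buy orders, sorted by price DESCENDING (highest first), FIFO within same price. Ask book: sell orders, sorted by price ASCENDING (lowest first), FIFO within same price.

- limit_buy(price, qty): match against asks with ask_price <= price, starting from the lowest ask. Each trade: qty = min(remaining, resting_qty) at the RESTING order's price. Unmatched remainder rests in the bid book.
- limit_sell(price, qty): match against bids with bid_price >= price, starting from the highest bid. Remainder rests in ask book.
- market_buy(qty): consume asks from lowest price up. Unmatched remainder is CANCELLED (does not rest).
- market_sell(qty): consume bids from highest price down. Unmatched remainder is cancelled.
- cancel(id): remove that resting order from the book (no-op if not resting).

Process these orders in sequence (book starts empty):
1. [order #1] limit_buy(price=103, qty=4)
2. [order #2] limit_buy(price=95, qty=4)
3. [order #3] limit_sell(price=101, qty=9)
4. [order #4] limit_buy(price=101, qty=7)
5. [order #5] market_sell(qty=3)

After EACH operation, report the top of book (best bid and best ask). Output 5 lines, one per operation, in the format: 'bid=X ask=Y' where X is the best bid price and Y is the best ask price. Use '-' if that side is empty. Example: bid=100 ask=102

After op 1 [order #1] limit_buy(price=103, qty=4): fills=none; bids=[#1:4@103] asks=[-]
After op 2 [order #2] limit_buy(price=95, qty=4): fills=none; bids=[#1:4@103 #2:4@95] asks=[-]
After op 3 [order #3] limit_sell(price=101, qty=9): fills=#1x#3:4@103; bids=[#2:4@95] asks=[#3:5@101]
After op 4 [order #4] limit_buy(price=101, qty=7): fills=#4x#3:5@101; bids=[#4:2@101 #2:4@95] asks=[-]
After op 5 [order #5] market_sell(qty=3): fills=#4x#5:2@101 #2x#5:1@95; bids=[#2:3@95] asks=[-]

Answer: bid=103 ask=-
bid=103 ask=-
bid=95 ask=101
bid=101 ask=-
bid=95 ask=-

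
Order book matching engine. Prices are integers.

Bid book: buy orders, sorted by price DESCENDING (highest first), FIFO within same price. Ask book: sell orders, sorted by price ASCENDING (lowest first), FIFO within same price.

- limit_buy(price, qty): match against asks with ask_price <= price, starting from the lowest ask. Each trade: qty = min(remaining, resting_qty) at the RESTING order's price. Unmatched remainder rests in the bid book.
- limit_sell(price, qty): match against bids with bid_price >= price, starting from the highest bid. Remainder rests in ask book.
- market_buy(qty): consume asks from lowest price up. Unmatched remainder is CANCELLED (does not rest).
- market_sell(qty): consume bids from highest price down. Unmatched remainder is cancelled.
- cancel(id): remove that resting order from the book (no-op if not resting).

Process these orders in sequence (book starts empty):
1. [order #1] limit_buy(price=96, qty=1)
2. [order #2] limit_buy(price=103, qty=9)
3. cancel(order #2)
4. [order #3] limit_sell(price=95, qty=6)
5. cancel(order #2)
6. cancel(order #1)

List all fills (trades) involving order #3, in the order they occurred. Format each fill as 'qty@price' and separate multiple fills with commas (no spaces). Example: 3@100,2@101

After op 1 [order #1] limit_buy(price=96, qty=1): fills=none; bids=[#1:1@96] asks=[-]
After op 2 [order #2] limit_buy(price=103, qty=9): fills=none; bids=[#2:9@103 #1:1@96] asks=[-]
After op 3 cancel(order #2): fills=none; bids=[#1:1@96] asks=[-]
After op 4 [order #3] limit_sell(price=95, qty=6): fills=#1x#3:1@96; bids=[-] asks=[#3:5@95]
After op 5 cancel(order #2): fills=none; bids=[-] asks=[#3:5@95]
After op 6 cancel(order #1): fills=none; bids=[-] asks=[#3:5@95]

Answer: 1@96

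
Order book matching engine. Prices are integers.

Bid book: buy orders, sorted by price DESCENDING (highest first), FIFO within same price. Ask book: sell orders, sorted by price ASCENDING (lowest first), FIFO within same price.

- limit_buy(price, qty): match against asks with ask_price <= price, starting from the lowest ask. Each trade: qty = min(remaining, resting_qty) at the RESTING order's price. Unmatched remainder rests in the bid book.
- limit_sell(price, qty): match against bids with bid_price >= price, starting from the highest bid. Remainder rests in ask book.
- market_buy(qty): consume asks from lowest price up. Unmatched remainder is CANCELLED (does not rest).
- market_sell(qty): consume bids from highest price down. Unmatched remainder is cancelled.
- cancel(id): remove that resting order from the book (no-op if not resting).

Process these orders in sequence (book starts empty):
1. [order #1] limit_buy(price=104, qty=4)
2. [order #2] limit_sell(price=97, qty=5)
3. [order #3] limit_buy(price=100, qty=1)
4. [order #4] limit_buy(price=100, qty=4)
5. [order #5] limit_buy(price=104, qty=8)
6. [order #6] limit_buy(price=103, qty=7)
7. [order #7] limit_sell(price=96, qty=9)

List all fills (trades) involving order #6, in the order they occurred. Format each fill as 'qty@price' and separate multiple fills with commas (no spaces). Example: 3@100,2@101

After op 1 [order #1] limit_buy(price=104, qty=4): fills=none; bids=[#1:4@104] asks=[-]
After op 2 [order #2] limit_sell(price=97, qty=5): fills=#1x#2:4@104; bids=[-] asks=[#2:1@97]
After op 3 [order #3] limit_buy(price=100, qty=1): fills=#3x#2:1@97; bids=[-] asks=[-]
After op 4 [order #4] limit_buy(price=100, qty=4): fills=none; bids=[#4:4@100] asks=[-]
After op 5 [order #5] limit_buy(price=104, qty=8): fills=none; bids=[#5:8@104 #4:4@100] asks=[-]
After op 6 [order #6] limit_buy(price=103, qty=7): fills=none; bids=[#5:8@104 #6:7@103 #4:4@100] asks=[-]
After op 7 [order #7] limit_sell(price=96, qty=9): fills=#5x#7:8@104 #6x#7:1@103; bids=[#6:6@103 #4:4@100] asks=[-]

Answer: 1@103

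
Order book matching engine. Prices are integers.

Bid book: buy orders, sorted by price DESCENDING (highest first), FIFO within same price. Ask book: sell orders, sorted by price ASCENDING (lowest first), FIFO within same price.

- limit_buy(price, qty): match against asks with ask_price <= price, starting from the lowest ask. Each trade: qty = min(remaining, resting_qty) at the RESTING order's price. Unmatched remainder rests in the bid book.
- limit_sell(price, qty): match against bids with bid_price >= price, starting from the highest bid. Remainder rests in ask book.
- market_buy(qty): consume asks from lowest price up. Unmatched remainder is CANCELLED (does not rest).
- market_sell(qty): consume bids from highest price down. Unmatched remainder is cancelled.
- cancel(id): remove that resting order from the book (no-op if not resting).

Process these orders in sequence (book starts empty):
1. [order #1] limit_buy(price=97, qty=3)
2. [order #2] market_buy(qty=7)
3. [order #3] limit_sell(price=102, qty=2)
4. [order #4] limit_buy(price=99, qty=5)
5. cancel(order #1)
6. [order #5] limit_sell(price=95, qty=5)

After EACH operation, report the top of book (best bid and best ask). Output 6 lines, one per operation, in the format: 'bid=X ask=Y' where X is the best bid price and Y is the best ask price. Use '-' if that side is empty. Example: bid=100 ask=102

After op 1 [order #1] limit_buy(price=97, qty=3): fills=none; bids=[#1:3@97] asks=[-]
After op 2 [order #2] market_buy(qty=7): fills=none; bids=[#1:3@97] asks=[-]
After op 3 [order #3] limit_sell(price=102, qty=2): fills=none; bids=[#1:3@97] asks=[#3:2@102]
After op 4 [order #4] limit_buy(price=99, qty=5): fills=none; bids=[#4:5@99 #1:3@97] asks=[#3:2@102]
After op 5 cancel(order #1): fills=none; bids=[#4:5@99] asks=[#3:2@102]
After op 6 [order #5] limit_sell(price=95, qty=5): fills=#4x#5:5@99; bids=[-] asks=[#3:2@102]

Answer: bid=97 ask=-
bid=97 ask=-
bid=97 ask=102
bid=99 ask=102
bid=99 ask=102
bid=- ask=102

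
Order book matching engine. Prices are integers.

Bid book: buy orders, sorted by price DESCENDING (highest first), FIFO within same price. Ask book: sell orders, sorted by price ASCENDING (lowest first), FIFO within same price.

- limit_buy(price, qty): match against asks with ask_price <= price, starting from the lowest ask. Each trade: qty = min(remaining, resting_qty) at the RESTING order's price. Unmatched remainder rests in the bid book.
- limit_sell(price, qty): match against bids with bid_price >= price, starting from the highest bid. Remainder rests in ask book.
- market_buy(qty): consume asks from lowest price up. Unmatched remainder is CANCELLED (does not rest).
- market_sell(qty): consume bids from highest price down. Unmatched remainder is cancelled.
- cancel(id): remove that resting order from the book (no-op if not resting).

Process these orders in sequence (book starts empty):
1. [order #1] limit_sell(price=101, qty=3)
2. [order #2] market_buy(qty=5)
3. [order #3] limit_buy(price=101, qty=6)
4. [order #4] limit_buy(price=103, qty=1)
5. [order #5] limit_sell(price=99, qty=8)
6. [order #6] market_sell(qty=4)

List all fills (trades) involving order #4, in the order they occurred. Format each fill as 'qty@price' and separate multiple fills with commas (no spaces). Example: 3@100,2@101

Answer: 1@103

Derivation:
After op 1 [order #1] limit_sell(price=101, qty=3): fills=none; bids=[-] asks=[#1:3@101]
After op 2 [order #2] market_buy(qty=5): fills=#2x#1:3@101; bids=[-] asks=[-]
After op 3 [order #3] limit_buy(price=101, qty=6): fills=none; bids=[#3:6@101] asks=[-]
After op 4 [order #4] limit_buy(price=103, qty=1): fills=none; bids=[#4:1@103 #3:6@101] asks=[-]
After op 5 [order #5] limit_sell(price=99, qty=8): fills=#4x#5:1@103 #3x#5:6@101; bids=[-] asks=[#5:1@99]
After op 6 [order #6] market_sell(qty=4): fills=none; bids=[-] asks=[#5:1@99]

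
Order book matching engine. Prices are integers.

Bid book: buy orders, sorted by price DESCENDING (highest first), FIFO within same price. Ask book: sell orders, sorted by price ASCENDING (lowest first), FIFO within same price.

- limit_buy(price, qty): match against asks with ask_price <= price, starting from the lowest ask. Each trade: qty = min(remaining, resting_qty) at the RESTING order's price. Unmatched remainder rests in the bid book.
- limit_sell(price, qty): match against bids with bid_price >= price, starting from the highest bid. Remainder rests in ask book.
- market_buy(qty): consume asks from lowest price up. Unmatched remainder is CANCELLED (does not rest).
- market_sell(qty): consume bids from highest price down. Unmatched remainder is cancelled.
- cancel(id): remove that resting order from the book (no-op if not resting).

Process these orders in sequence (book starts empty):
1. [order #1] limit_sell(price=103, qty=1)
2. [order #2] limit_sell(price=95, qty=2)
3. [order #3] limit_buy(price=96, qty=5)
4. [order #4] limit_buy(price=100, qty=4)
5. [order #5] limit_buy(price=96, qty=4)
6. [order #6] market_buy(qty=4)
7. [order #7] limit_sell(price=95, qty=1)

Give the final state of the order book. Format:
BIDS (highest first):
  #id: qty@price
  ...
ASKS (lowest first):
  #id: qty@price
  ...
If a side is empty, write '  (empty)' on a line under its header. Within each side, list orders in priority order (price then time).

After op 1 [order #1] limit_sell(price=103, qty=1): fills=none; bids=[-] asks=[#1:1@103]
After op 2 [order #2] limit_sell(price=95, qty=2): fills=none; bids=[-] asks=[#2:2@95 #1:1@103]
After op 3 [order #3] limit_buy(price=96, qty=5): fills=#3x#2:2@95; bids=[#3:3@96] asks=[#1:1@103]
After op 4 [order #4] limit_buy(price=100, qty=4): fills=none; bids=[#4:4@100 #3:3@96] asks=[#1:1@103]
After op 5 [order #5] limit_buy(price=96, qty=4): fills=none; bids=[#4:4@100 #3:3@96 #5:4@96] asks=[#1:1@103]
After op 6 [order #6] market_buy(qty=4): fills=#6x#1:1@103; bids=[#4:4@100 #3:3@96 #5:4@96] asks=[-]
After op 7 [order #7] limit_sell(price=95, qty=1): fills=#4x#7:1@100; bids=[#4:3@100 #3:3@96 #5:4@96] asks=[-]

Answer: BIDS (highest first):
  #4: 3@100
  #3: 3@96
  #5: 4@96
ASKS (lowest first):
  (empty)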